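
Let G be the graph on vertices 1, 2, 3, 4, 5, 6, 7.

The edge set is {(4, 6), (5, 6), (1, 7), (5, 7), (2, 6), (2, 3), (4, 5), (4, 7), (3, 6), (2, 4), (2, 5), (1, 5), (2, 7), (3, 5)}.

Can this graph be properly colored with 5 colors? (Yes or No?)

The chromatic number is 4. 2, 4, 5, 7 are mutually adjacent (a clique of size 4), so at least 4 colors are needed.
4 colors suffice: color red → {5}; color blue → {1, 2}; color green → {6, 7}; color yellow → {3, 4}.
Since 5 ≥ 4, a proper 5-coloring certainly exists.

Yes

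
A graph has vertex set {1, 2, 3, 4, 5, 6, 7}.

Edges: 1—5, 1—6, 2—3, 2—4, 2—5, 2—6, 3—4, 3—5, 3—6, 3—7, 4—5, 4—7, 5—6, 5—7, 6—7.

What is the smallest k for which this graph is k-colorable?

4

3, 5, 6, 7 form a clique, so at least 4 colors are needed.
4 colors suffice: color red → {5}; color blue → {4, 6}; color green → {1, 3}; color yellow → {2, 7}. No two adjacent vertices share a color.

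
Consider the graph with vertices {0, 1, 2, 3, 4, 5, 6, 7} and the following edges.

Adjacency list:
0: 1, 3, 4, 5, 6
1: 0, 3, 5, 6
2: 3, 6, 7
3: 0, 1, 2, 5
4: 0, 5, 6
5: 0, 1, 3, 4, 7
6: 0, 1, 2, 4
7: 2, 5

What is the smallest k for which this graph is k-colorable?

4

0, 1, 3, 5 are mutually adjacent (a clique of size 4), so at least 4 colors are needed.
One proper 4-coloring: 0=a, 1=c, 2=a, 3=d, 4=c, 5=b, 6=b, 7=c. Each edge has distinct colors on its endpoints.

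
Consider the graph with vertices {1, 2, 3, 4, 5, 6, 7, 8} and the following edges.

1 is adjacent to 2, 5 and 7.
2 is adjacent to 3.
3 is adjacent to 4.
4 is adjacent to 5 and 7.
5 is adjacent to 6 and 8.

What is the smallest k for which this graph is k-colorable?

3

The cycle 5-1-2-3-4-5 has odd length 5, so it cannot be 2-colored; at least 3 colors are needed.
3 colors suffice: 1=b, 2=a, 3=c, 4=b, 5=a, 6=b, 7=a, 8=b. Every edge joins two different colors.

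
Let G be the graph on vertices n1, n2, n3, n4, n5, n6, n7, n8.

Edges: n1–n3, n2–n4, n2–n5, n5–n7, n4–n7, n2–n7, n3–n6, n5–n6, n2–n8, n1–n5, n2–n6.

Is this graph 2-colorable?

n2, n5, n6 are pairwise adjacent, so at least 3 colors are needed.
So 2 colors are not enough.

No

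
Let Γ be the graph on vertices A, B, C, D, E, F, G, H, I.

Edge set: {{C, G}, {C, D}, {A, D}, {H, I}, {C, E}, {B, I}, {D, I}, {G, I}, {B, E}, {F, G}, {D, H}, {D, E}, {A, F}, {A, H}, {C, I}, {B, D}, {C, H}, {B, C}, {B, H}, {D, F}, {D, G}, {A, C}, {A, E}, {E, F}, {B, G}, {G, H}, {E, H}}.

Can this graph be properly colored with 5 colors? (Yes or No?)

B, C, D, G, H, I are pairwise adjacent (a clique of size 6), so at least 6 colors are needed.
So 5 colors are not enough.

No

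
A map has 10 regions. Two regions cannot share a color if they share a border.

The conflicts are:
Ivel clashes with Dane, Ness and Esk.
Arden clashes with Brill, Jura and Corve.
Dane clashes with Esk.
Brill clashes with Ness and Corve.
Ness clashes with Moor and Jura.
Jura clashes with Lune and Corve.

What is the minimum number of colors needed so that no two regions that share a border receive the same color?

3

Arden, Jura, Corve pairwise conflict, so at least 3 colors are needed.
3 colors suffice: color 1 → {Ivel, Brill, Moor, Jura}; color 2 → {Dane, Ness, Lune, Corve}; color 3 → {Arden, Esk}. No two conflicting regions share a color.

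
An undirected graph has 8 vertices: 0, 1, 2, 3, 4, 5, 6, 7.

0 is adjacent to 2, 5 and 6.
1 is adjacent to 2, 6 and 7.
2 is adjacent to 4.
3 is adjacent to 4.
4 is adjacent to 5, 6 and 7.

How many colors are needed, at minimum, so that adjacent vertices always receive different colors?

0 and 2 are adjacent, so at least 2 colors are needed.
2 colors suffice: color a → {0, 1, 4}; color b → {2, 3, 5, 6, 7}. Every edge joins two different colors.

2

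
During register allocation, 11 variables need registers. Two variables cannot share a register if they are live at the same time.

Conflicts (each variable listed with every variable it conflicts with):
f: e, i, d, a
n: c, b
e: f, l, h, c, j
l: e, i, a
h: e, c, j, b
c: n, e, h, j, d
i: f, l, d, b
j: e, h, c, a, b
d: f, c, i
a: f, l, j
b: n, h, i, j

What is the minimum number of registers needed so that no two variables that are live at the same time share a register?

e, h, c, j are mutually in conflict, so at least 4 registers are needed.
4 registers suffice: f=1, n=1, e=3, l=1, h=4, c=2, i=3, j=1, d=4, a=2, b=2. Every pair that conflicts lands in different registers.

4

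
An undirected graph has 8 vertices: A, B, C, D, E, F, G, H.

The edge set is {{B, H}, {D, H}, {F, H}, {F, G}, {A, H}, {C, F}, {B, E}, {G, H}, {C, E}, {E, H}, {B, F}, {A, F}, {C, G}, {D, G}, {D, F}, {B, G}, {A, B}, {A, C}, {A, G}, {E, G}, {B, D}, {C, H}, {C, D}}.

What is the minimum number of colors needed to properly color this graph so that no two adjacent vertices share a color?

5

C, D, F, G, H are pairwise adjacent (a clique of size 5), so at least 5 colors are needed.
5 colors suffice: color red → {G}; color blue → {H}; color green → {B, C}; color yellow → {E, F}; color purple → {A, D}. Each edge has distinct colors on its endpoints.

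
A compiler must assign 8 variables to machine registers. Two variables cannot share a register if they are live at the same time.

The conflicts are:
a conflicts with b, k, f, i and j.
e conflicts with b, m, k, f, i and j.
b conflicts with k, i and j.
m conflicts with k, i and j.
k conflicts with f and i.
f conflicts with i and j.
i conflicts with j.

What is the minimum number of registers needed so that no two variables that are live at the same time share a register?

4

e, k, f, i are mutually in conflict, so at least 4 registers are needed.
Using 4 registers: a=3, e=3, b=4, m=4, k=2, f=4, i=1, j=2. Every pair that conflicts lands in different registers.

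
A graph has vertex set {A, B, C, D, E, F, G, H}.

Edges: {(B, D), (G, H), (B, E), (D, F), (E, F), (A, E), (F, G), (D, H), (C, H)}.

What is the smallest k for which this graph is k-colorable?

2

C and H are adjacent, so at least 2 colors are needed.
2 colors suffice: color red → {C, D, E, G}; color blue → {A, B, F, H}. Every edge joins two different colors.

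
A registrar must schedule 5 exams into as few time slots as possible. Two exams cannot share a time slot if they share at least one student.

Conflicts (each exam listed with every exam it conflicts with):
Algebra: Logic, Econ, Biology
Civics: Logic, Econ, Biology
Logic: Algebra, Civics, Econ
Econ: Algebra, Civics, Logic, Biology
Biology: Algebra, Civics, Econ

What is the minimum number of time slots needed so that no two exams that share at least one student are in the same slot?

Civics, Econ, Biology are mutually in conflict, so at least 3 time slots are needed.
3 time slots suffice: Algebra=3, Civics=3, Logic=2, Econ=1, Biology=2. Every pair that conflicts lands in different time slots.

3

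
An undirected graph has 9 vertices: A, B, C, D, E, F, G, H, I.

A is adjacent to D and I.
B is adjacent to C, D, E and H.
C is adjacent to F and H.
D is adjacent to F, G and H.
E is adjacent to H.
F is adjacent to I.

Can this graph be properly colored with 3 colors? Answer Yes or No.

The chromatic number is 3. B, C, H form a triangle, so at least 3 colors are needed.
3 colors suffice: A=2, B=3, C=1, D=1, E=1, F=2, G=2, H=2, I=1.
That is already a proper 3-coloring.

Yes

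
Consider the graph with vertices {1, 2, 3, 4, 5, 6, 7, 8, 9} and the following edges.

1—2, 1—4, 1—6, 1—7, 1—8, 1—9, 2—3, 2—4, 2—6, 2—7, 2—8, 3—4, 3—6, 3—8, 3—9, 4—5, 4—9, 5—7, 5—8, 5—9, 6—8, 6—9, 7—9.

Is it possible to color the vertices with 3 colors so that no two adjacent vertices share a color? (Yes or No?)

No

1, 2, 6, 8 are mutually adjacent (a clique of size 4), so at least 4 colors are needed.
So 3 colors are not enough.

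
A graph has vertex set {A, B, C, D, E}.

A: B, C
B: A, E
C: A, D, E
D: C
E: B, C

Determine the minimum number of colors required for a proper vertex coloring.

A and C are adjacent, so at least 2 colors are needed.
2 colors suffice: A=blue, B=red, C=red, D=blue, E=blue. Every edge joins two different colors.

2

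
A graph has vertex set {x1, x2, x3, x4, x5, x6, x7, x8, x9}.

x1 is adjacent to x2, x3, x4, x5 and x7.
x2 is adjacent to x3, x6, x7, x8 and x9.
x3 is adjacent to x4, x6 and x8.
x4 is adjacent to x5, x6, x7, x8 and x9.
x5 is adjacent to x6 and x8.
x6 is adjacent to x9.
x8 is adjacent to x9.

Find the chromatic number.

3

x2, x8, x9 are mutually adjacent, so at least 3 colors are needed.
3 colors suffice: color red → {x2, x4}; color blue → {x1, x6, x8}; color green → {x3, x5, x7, x9}. Each edge has distinct colors on its endpoints.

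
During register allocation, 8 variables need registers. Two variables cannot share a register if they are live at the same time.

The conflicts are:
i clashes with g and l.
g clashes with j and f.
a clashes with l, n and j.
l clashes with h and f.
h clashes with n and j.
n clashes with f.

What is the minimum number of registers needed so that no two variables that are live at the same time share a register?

3

The cycle a-l-i-g-j-a has odd length 5, so it cannot be 2-colored; at least 3 registers are needed.
3 registers suffice: register 1 → {l, n, j}; register 2 → {g, a, h}; register 3 → {i, f}. Each listed conflict is separated.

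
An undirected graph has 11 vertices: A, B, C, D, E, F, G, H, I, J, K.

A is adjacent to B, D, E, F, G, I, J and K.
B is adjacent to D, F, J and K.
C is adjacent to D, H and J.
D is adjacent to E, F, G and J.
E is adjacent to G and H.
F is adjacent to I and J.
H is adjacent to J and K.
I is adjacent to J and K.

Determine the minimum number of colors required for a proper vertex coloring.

5

A, B, D, F, J are pairwise adjacent (a clique of size 5), so at least 5 colors are needed.
5 colors suffice: A=1, B=4, C=4, D=2, E=3, F=5, G=4, H=1, I=4, J=3, K=2. Each edge has distinct colors on its endpoints.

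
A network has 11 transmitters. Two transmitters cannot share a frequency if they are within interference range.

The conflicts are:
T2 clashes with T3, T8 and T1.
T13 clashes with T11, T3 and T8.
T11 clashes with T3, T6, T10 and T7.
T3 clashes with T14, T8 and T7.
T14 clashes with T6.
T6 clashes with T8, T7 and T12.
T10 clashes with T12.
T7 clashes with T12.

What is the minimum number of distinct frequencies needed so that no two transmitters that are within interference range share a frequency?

3

T13, T11, T3 are mutually in conflict, so at least 3 frequencies are needed.
3 frequencies suffice: T2=3, T13=3, T11=2, T3=1, T14=2, T6=1, T10=1, T8=2, T1=1, T7=3, T12=2. No two conflicting transmitters share a frequency.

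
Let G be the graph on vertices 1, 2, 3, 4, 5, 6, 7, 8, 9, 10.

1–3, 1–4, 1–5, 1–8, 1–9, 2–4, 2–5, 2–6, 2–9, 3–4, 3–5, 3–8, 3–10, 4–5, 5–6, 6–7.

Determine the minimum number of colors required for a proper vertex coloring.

4

1, 3, 4, 5 are pairwise adjacent (a clique of size 4), so at least 4 colors are needed.
One proper 4-coloring: 1=b, 2=b, 3=c, 4=d, 5=a, 6=c, 7=a, 8=a, 9=a, 10=a. Each edge has distinct colors on its endpoints.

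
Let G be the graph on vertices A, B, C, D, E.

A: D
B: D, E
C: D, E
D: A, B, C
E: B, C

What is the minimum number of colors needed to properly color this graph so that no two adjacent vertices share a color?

B and D are adjacent, so at least 2 colors are needed.
2 colors suffice: color 1 → {D, E}; color 2 → {A, B, C}. No two adjacent vertices share a color.

2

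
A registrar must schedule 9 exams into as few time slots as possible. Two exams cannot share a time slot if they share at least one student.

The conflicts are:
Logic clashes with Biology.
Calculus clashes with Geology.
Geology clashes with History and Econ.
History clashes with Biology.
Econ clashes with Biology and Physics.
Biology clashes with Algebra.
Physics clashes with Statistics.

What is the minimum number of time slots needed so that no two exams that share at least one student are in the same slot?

2

Physics and Statistics conflict, so at least 2 time slots are needed.
A valid assignment using 2 time slots: Logic=2, Calculus=2, Geology=1, History=2, Econ=2, Biology=1, Algebra=2, Physics=1, Statistics=2. No two conflicting exams share a time slot.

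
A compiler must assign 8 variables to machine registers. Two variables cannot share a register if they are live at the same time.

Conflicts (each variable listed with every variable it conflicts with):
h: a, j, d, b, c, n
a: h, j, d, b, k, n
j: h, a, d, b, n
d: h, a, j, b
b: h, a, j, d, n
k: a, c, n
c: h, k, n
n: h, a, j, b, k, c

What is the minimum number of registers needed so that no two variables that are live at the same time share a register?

5

h, a, j, b, n pairwise conflict, so at least 5 registers are needed.
Using 5 registers: h=2, a=1, j=5, d=3, b=4, k=2, c=1, n=3. Each listed conflict is separated.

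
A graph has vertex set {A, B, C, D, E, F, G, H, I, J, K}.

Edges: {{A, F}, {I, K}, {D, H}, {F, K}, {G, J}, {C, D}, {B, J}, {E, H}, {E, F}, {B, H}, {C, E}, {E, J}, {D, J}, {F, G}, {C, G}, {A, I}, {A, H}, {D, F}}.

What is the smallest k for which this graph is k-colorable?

I and K are adjacent, so at least 2 colors are needed.
One proper 2-coloring: A=2, B=2, C=1, D=2, E=2, F=1, G=2, H=1, I=1, J=1, K=2. Each edge has distinct colors on its endpoints.

2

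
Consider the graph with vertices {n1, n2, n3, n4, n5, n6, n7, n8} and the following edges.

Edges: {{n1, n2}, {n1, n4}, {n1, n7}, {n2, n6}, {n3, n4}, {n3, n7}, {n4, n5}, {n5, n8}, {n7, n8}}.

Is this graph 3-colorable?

Yes

The chromatic number is 3. The cycle n8-n7-n3-n4-n5-n8 has odd length 5, so it cannot be 2-colored; at least 3 colors are needed.
3 colors suffice: color R → {n2, n4, n7}; color B → {n1, n3, n6, n8}; color G → {n5}.
That is already a proper 3-coloring.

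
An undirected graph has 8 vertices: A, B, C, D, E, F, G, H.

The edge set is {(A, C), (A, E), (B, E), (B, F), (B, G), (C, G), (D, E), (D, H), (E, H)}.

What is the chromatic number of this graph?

D, E, H are pairwise adjacent, so at least 3 colors are needed.
3 colors suffice: color 1 → {C, E, F}; color 2 → {A, B, H}; color 3 → {D, G}. Every edge joins two different colors.

3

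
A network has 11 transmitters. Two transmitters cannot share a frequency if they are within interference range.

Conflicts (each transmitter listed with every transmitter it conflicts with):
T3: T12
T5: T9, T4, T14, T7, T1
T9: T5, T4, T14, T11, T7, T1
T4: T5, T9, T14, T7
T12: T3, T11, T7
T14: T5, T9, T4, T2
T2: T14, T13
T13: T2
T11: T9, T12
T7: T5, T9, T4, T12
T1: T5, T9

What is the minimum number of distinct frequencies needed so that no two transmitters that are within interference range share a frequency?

4

T5, T9, T4, T14 pairwise conflict, so at least 4 frequencies are needed.
Using 4 frequencies: T3=2, T5=2, T9=1, T4=3, T12=1, T14=4, T2=1, T13=2, T11=2, T7=4, T1=3. No two conflicting transmitters share a frequency.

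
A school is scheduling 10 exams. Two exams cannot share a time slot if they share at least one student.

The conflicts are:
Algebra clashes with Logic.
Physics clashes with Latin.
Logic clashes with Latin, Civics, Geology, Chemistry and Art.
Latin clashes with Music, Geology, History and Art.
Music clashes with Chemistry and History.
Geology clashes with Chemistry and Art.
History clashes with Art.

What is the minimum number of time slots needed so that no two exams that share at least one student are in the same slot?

4

Logic, Latin, Geology, Art pairwise conflict, so at least 4 time slots are needed.
A valid assignment using 4 time slots: Algebra=1, Physics=2, Logic=2, Latin=1, Civics=1, Music=2, Geology=4, Chemistry=1, History=4, Art=3. Each listed conflict is separated.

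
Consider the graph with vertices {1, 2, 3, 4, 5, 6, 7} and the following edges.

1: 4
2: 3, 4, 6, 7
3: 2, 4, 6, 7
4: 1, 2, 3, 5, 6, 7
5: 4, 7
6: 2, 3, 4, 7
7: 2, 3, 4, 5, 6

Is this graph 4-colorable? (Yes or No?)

2, 3, 4, 6, 7 are mutually adjacent (a clique of size 5), so at least 5 colors are needed.
So 4 colors are not enough.

No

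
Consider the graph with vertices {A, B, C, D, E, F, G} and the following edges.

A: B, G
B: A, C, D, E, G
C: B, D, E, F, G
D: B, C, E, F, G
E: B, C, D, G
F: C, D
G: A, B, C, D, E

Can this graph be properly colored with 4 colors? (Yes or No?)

No

B, C, D, E, G are mutually adjacent (a clique of size 5), so at least 5 colors are needed.
So 4 colors are not enough.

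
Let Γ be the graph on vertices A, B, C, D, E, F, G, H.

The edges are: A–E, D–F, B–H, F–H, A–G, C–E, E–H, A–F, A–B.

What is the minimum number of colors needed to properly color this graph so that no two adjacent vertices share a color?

C and E are adjacent, so at least 2 colors are needed.
One proper 2-coloring: A=red, B=blue, C=red, D=red, E=blue, F=blue, G=blue, H=red. No two adjacent vertices share a color.

2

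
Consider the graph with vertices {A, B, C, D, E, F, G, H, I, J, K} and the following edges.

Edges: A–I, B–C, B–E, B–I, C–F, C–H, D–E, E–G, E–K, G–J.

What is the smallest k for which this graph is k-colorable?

D and E are adjacent, so at least 2 colors are needed.
2 colors suffice: color 1 → {C, E, I, J}; color 2 → {A, B, D, F, G, H, K}. Every edge joins two different colors.

2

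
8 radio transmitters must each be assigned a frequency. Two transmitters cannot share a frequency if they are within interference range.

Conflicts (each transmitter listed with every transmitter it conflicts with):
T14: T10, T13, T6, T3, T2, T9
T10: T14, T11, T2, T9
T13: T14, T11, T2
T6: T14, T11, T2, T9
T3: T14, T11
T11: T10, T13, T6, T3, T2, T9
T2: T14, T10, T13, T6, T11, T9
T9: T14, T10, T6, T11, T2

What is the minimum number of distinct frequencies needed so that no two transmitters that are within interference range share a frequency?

4

T14, T6, T2, T9 pairwise conflict, so at least 4 frequencies are needed.
A valid assignment using 4 frequencies: T14=2, T10=4, T13=3, T6=4, T3=1, T11=2, T2=1, T9=3. No two conflicting transmitters share a frequency.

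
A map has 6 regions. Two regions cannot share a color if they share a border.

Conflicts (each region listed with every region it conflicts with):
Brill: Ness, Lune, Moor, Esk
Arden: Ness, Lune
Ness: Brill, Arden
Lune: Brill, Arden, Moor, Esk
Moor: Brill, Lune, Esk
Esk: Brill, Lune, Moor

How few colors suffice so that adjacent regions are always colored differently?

Brill, Lune, Moor, Esk all conflict with each other, so at least 4 colors are needed.
4 colors suffice: Brill=2, Arden=2, Ness=1, Lune=1, Moor=3, Esk=4. Each listed conflict is separated.

4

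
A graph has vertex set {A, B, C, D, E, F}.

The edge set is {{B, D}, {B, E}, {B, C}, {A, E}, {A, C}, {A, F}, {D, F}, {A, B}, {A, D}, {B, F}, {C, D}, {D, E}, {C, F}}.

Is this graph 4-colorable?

No

A, B, C, D, F are pairwise adjacent (a clique of size 5), so at least 5 colors are needed.
So 4 colors are not enough.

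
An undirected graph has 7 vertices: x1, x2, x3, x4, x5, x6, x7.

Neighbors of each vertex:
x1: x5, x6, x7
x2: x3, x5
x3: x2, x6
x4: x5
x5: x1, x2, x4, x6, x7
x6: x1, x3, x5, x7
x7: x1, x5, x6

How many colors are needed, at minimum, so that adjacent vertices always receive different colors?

4

x1, x5, x6, x7 are pairwise adjacent (a clique of size 4), so at least 4 colors are needed.
4 colors suffice: color 1 → {x3, x5}; color 2 → {x2, x4, x6}; color 3 → {x1}; color 4 → {x7}. No two adjacent vertices share a color.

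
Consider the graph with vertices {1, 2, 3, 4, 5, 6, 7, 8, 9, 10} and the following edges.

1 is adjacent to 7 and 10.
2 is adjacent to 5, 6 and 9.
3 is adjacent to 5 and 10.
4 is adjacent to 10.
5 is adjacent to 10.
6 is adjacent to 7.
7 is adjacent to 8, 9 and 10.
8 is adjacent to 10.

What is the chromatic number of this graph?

1, 7, 10 form a triangle, so at least 3 colors are needed.
3 colors suffice: 1=c, 2=a, 3=c, 4=b, 5=b, 6=c, 7=b, 8=c, 9=c, 10=a. No two adjacent vertices share a color.

3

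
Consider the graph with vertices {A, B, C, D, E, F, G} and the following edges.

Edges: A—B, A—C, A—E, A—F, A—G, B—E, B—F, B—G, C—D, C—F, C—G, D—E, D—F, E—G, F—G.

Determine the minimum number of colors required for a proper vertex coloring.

A, B, E, G are mutually adjacent (a clique of size 4), so at least 4 colors are needed.
4 colors suffice: color 1 → {E, F}; color 2 → {A, D}; color 3 → {G}; color 4 → {B, C}. No two adjacent vertices share a color.

4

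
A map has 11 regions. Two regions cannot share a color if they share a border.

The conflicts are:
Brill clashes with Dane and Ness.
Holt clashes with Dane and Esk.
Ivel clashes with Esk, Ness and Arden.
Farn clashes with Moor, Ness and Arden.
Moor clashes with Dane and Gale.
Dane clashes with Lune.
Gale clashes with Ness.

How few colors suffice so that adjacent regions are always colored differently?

3

The cycle Gale-Moor-Dane-Brill-Ness-Gale has odd length 5, so it cannot be 2-colored; at least 3 colors are needed.
3 colors suffice: color 1 → {Dane, Esk, Ness, Arden}; color 2 → {Brill, Holt, Ivel, Moor, Lune}; color 3 → {Farn, Gale}. Each listed conflict is separated.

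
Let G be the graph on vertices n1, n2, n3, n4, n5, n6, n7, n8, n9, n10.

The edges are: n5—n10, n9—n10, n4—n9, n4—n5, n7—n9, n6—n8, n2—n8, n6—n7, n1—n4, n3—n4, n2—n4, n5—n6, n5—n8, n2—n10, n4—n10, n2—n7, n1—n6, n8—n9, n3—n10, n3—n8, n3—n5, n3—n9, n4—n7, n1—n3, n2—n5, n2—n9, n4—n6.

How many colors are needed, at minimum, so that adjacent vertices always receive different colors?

n2, n4, n7, n9 are pairwise adjacent (a clique of size 4), so at least 4 colors are needed.
A valid assignment using 4 colors: n1=G, n2=B, n3=B, n4=R, n5=G, n6=B, n7=Y, n8=R, n9=G, n10=Y. Each edge has distinct colors on its endpoints.

4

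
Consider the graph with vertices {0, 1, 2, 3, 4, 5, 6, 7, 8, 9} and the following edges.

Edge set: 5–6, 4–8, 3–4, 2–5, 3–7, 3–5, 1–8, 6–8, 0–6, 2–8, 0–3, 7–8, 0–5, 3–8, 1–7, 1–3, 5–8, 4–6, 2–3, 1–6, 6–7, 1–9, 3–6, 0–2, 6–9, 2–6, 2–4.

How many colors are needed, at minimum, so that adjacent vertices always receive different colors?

5

1, 3, 6, 7, 8 are pairwise adjacent (a clique of size 5), so at least 5 colors are needed.
5 colors suffice: color red → {6}; color blue → {3, 9}; color green → {0, 8}; color yellow → {1, 2}; color purple → {4, 5, 7}. Each edge has distinct colors on its endpoints.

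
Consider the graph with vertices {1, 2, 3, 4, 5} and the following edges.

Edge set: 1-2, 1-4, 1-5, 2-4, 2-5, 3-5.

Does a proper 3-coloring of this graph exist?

The chromatic number is 3. 1, 2, 4 form a triangle, so at least 3 colors are needed.
3 colors suffice: 1=c, 2=b, 3=b, 4=a, 5=a.
That is already a proper 3-coloring.

Yes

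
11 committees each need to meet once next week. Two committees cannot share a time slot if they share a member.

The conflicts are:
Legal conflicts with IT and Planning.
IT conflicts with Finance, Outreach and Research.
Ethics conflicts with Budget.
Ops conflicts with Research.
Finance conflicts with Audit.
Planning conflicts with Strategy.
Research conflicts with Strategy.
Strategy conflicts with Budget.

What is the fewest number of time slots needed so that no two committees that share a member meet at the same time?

3

The cycle Research-Strategy-Planning-Legal-IT-Research has odd length 5, so it cannot be 2-colored; at least 3 time slots are needed.
Using 3 time slots: Legal=3, IT=1, Ethics=1, Ops=1, Finance=2, Outreach=2, Planning=2, Research=2, Audit=1, Strategy=1, Budget=2. Every pair that conflicts lands in different time slots.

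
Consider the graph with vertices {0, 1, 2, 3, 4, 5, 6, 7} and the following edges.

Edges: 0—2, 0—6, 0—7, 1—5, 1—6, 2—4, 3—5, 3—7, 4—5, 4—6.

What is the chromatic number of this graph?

4 and 5 are adjacent, so at least 2 colors are needed.
One proper 2-coloring: 0=blue, 1=blue, 2=red, 3=blue, 4=blue, 5=red, 6=red, 7=red. Each edge has distinct colors on its endpoints.

2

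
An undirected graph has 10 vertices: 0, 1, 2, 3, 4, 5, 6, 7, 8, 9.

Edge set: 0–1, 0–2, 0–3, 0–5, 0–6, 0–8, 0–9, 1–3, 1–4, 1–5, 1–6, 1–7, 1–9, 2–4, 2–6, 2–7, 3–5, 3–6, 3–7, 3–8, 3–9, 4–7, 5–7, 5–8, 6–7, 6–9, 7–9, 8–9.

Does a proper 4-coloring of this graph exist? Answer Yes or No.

No

1, 3, 6, 7, 9 are pairwise adjacent (a clique of size 5), so at least 5 colors are needed.
So 4 colors are not enough.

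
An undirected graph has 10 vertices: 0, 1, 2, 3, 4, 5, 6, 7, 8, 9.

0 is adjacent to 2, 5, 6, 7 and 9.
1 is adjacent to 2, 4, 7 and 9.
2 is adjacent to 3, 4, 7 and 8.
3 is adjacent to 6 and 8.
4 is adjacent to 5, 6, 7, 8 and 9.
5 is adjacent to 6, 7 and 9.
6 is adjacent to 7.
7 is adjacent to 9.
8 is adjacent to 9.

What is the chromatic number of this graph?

1, 2, 4, 7 are mutually adjacent (a clique of size 4), so at least 4 colors are needed.
4 colors suffice: color red → {0, 3, 4}; color blue → {7, 8}; color green → {2, 6, 9}; color yellow → {1, 5}. No two adjacent vertices share a color.

4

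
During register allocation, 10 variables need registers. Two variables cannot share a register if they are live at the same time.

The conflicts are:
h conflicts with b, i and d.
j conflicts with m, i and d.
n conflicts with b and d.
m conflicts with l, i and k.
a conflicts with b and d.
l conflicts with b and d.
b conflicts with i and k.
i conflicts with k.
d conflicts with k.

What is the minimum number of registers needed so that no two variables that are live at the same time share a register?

3

h, b, i are mutually in conflict, so at least 3 registers are needed.
3 registers suffice: register 1 → {m, b, d}; register 2 → {n, a, l, i}; register 3 → {h, j, k}. No two conflicting variables share a register.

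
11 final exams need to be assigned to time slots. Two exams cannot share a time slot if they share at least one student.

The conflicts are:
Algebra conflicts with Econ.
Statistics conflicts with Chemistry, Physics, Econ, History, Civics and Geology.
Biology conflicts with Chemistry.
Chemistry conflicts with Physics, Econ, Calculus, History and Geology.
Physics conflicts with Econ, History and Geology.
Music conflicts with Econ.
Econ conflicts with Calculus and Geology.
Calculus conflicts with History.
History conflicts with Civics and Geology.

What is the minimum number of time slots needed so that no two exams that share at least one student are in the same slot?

Statistics, Chemistry, Physics, History, Geology all conflict with each other, so at least 5 time slots are needed.
5 time slots suffice: Algebra=1, Statistics=3, Biology=2, Chemistry=1, Physics=5, Music=1, Econ=2, Calculus=3, History=2, Civics=1, Geology=4. No two conflicting exams share a time slot.

5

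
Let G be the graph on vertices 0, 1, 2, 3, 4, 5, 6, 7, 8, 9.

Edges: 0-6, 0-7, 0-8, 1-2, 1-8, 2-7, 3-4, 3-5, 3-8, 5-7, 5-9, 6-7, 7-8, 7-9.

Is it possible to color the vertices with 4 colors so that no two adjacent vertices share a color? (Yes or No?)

The chromatic number is 3. 5, 7, 9 are mutually adjacent, so at least 3 colors are needed.
3 colors suffice: color a → {1, 3, 7}; color b → {2, 4, 5, 6, 8}; color c → {0, 9}.
Since 4 ≥ 3, a proper 4-coloring certainly exists.

Yes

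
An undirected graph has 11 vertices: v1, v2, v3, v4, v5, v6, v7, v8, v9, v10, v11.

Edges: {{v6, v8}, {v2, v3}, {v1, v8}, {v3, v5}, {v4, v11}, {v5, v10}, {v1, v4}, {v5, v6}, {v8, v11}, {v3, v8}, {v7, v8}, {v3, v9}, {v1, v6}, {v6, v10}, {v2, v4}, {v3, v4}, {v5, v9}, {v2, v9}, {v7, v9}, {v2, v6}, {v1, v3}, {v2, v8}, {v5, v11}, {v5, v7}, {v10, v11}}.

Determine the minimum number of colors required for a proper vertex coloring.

3

v2, v3, v9 form a triangle, so at least 3 colors are needed.
3 colors suffice: color 1 → {v3, v6, v7, v11}; color 2 → {v1, v2, v5}; color 3 → {v4, v8, v9, v10}. Every edge joins two different colors.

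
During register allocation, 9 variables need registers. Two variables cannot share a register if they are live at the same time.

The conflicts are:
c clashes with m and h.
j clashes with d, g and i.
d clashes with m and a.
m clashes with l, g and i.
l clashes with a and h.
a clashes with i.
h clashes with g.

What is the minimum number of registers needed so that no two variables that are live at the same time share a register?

l and a conflict, so at least 2 registers are needed.
2 registers suffice: c=2, j=1, d=2, m=1, l=2, a=1, h=1, g=2, i=2. Every pair that conflicts lands in different registers.

2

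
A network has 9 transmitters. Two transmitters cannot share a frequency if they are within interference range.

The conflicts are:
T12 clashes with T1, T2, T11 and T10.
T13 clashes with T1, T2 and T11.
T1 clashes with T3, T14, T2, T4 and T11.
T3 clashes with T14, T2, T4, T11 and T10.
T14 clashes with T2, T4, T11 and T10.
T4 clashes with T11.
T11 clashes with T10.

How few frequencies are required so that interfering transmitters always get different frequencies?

5

T1, T3, T14, T4, T11 are mutually in conflict, so at least 5 frequencies are needed.
5 frequencies suffice: frequency 1 → {T1, T10}; frequency 2 → {T2, T11}; frequency 3 → {T12, T13, T3}; frequency 4 → {T14}; frequency 5 → {T4}. Each listed conflict is separated.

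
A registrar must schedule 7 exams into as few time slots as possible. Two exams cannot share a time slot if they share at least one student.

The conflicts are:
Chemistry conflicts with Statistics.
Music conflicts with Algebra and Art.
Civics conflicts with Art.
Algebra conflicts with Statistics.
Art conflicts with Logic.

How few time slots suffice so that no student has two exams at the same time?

Music and Algebra conflict, so at least 2 time slots are needed.
2 time slots suffice: time slot 1 → {Chemistry, Algebra, Art}; time slot 2 → {Music, Civics, Statistics, Logic}. Each listed conflict is separated.

2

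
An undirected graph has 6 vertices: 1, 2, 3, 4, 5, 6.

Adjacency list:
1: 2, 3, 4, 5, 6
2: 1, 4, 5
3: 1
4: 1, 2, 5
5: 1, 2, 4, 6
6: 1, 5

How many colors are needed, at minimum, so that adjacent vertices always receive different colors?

4

1, 2, 4, 5 form a clique, so at least 4 colors are needed.
4 colors suffice: 1=red, 2=yellow, 3=blue, 4=green, 5=blue, 6=green. Every edge joins two different colors.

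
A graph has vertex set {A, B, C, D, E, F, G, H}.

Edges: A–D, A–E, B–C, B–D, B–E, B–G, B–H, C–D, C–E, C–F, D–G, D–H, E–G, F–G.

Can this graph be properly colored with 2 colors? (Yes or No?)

B, C, D are pairwise adjacent, so at least 3 colors are needed.
So 2 colors are not enough.

No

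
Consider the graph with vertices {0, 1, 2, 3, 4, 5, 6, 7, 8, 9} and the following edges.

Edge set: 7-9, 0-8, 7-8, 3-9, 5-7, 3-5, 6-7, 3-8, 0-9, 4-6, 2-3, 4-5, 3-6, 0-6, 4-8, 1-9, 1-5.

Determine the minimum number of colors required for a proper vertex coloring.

3 and 9 are adjacent, so at least 2 colors are needed.
2 colors suffice: color a → {0, 1, 3, 4, 7}; color b → {2, 5, 6, 8, 9}. No two adjacent vertices share a color.

2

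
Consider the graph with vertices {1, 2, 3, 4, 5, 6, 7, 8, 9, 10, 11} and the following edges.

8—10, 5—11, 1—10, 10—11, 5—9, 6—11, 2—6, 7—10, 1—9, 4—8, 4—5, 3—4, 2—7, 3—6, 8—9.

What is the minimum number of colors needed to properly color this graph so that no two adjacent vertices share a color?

The cycle 6-3-4-5-11-6 has odd length 5, so it cannot be 2-colored; at least 3 colors are needed.
A valid assignment using 3 colors: 1=b, 2=c, 3=b, 4=a, 5=c, 6=a, 7=b, 8=b, 9=a, 10=a, 11=b. Every edge joins two different colors.

3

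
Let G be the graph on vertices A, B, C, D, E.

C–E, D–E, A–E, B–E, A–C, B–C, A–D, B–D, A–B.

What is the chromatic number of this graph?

4

A, B, C, E form a clique, so at least 4 colors are needed.
A valid assignment using 4 colors: A=3, B=2, C=4, D=4, E=1. Every edge joins two different colors.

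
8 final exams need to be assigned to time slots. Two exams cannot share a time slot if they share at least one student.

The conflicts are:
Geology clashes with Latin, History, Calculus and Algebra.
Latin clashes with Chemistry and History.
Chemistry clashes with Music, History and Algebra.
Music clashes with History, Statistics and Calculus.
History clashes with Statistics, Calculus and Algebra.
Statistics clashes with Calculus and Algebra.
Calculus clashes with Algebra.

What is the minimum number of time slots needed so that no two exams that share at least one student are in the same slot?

Geology, History, Calculus, Algebra pairwise conflict, so at least 4 time slots are needed.
4 time slots suffice: time slot 1 → {History}; time slot 2 → {Latin, Music, Algebra}; time slot 3 → {Chemistry, Calculus}; time slot 4 → {Geology, Statistics}. Every pair that conflicts lands in different time slots.

4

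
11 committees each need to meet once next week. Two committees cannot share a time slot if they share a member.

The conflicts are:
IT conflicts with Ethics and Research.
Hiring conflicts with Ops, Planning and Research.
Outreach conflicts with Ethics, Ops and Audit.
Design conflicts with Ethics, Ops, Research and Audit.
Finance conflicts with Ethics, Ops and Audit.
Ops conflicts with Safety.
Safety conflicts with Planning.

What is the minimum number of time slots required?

Design and Research conflict, so at least 2 time slots are needed.
A valid assignment using 2 time slots: IT=2, Hiring=2, Outreach=2, Design=2, Finance=2, Ethics=1, Ops=1, Safety=2, Planning=1, Research=1, Audit=1. Every pair that conflicts lands in different time slots.

2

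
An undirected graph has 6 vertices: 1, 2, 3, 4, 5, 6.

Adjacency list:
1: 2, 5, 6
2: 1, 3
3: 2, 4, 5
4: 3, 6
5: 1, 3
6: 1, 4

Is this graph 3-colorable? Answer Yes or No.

Yes

The chromatic number is 3. The cycle 2-1-6-4-3-2 has odd length 5, so it cannot be 2-colored; at least 3 colors are needed.
3 colors suffice: color red → {1, 3}; color blue → {2, 5, 6}; color green → {4}.
That is already a proper 3-coloring.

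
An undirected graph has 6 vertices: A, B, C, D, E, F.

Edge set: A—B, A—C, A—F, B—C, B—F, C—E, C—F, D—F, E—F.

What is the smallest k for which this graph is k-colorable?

4

A, B, C, F form a clique, so at least 4 colors are needed.
4 colors suffice: A=3, B=4, C=2, D=2, E=3, F=1. Every edge joins two different colors.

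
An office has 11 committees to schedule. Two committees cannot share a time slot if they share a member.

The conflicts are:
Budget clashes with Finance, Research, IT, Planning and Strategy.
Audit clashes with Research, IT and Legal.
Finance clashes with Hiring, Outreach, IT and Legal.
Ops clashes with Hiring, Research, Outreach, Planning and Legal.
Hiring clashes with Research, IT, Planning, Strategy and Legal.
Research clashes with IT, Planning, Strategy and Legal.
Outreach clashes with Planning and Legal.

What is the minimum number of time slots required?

Ops, Hiring, Research, Legal pairwise conflict, so at least 4 time slots are needed.
4 time slots suffice: time slot 1 → {Finance, Research}; time slot 2 → {Budget, Audit, Hiring, Outreach}; time slot 3 → {IT, Planning, Strategy, Legal}; time slot 4 → {Ops}. Every pair that conflicts lands in different time slots.

4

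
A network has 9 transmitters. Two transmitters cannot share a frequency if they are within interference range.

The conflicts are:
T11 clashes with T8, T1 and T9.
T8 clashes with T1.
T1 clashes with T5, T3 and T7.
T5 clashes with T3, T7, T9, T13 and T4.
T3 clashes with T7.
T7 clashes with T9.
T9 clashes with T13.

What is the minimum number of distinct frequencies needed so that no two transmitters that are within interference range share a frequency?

T1, T5, T3, T7 are mutually in conflict, so at least 4 frequencies are needed.
A valid assignment using 4 frequencies: T11=1, T8=3, T1=2, T5=1, T3=4, T7=3, T9=2, T13=3, T4=2. Every pair that conflicts lands in different frequencies.

4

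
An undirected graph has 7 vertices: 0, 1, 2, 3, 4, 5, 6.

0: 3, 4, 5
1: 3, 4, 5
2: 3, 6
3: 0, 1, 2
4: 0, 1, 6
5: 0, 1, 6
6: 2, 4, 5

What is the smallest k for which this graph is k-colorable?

The cycle 0-5-6-2-3-0 has odd length 5, so it cannot be 2-colored; at least 3 colors are needed.
3 colors suffice: color red → {0, 1, 6}; color blue → {3, 4, 5}; color green → {2}. No two adjacent vertices share a color.

3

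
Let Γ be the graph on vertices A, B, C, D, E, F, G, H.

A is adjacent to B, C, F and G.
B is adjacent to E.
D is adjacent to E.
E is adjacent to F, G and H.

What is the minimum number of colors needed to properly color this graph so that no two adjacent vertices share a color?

2

A and B are adjacent, so at least 2 colors are needed.
2 colors suffice: color red → {A, E}; color blue → {B, C, D, F, G, H}. Every edge joins two different colors.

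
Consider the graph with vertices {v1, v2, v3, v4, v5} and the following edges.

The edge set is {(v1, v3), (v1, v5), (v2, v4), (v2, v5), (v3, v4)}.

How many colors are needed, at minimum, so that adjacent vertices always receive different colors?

3

The cycle v5-v1-v3-v4-v2-v5 has odd length 5, so it cannot be 2-colored; at least 3 colors are needed.
3 colors suffice: v1=B, v2=B, v3=R, v4=G, v5=R. No two adjacent vertices share a color.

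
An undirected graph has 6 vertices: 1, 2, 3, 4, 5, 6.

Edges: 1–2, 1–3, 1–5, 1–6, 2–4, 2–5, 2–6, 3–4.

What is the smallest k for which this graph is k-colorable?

3

1, 2, 6 are mutually adjacent, so at least 3 colors are needed.
A valid assignment using 3 colors: 1=blue, 2=red, 3=red, 4=blue, 5=green, 6=green. Every edge joins two different colors.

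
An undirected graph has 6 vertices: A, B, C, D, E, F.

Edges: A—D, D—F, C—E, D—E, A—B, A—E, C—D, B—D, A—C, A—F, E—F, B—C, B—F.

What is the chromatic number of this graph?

4

A, D, E, F are pairwise adjacent (a clique of size 4), so at least 4 colors are needed.
4 colors suffice: color 1 → {D}; color 2 → {A}; color 3 → {C, F}; color 4 → {B, E}. Each edge has distinct colors on its endpoints.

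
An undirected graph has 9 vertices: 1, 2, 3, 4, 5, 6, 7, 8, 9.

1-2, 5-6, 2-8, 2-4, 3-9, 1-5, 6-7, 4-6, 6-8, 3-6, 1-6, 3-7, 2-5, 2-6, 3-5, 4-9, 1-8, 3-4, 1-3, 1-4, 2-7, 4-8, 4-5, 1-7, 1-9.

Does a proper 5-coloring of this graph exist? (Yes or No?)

Yes

The chromatic number is 5. 1, 3, 4, 5, 6 form a clique, so at least 5 colors are needed.
One proper 5-coloring: 1=red, 2=yellow, 3=yellow, 4=blue, 5=purple, 6=green, 7=blue, 8=purple, 9=green.
That is already a proper 5-coloring.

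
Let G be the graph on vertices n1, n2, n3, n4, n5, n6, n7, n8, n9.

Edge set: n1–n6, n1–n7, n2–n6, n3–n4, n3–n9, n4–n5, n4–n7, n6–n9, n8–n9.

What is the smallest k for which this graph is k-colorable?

2

n2 and n6 are adjacent, so at least 2 colors are needed.
2 colors suffice: n1=1, n2=1, n3=2, n4=1, n5=2, n6=2, n7=2, n8=2, n9=1. Every edge joins two different colors.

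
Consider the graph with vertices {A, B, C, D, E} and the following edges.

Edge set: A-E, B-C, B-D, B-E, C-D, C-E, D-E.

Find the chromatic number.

4

B, C, D, E are pairwise adjacent (a clique of size 4), so at least 4 colors are needed.
4 colors suffice: color red → {E}; color blue → {A, C}; color green → {D}; color yellow → {B}. Each edge has distinct colors on its endpoints.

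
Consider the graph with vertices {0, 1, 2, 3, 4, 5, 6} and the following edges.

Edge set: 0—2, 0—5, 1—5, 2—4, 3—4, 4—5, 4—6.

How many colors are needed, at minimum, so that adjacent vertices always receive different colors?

4 and 5 are adjacent, so at least 2 colors are needed.
One proper 2-coloring: 0=a, 1=a, 2=b, 3=b, 4=a, 5=b, 6=b. Every edge joins two different colors.

2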